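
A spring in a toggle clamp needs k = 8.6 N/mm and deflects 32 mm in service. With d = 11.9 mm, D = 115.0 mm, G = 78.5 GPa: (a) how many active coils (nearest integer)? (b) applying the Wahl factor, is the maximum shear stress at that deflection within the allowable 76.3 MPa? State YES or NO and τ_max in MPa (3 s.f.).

N_a = Gd⁴/(8D³k) = (78.5×10³)(11.9⁴)/(8·115.0³·8.6) = 15.04 → N_a = 15
Actual rate k = Gd⁴/(8D³·15) = 8.6255 N/mm
Working load F = kδ = 8.6255·32 = 276.02 N
C = 115.0/11.9 = 9.6639; K_W = (4C−1)/(4C−4)+0.615/C = 1.1502
τ_max = K_W·8FD/(πd³) = 1.1502·47.966 = 55.17 MPa
τ_max ≤ 76.3 MPa → acceptable

(a) 15 coils; (b) YES, τ_max = 55.2 MPa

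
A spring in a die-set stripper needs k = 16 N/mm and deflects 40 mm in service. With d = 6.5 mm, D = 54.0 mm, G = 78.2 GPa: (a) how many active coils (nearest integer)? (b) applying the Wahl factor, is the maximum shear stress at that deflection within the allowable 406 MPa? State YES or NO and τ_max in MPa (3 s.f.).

(a) 7 coils; (b) YES, τ_max = 373 MPa

N_a = Gd⁴/(8D³k) = (78.2×10³)(6.5⁴)/(8·54.0³·16) = 6.926 → N_a = 7
Actual rate k = Gd⁴/(8D³·7) = 15.83 N/mm
Working load F = kδ = 15.83·40 = 633.21 N
C = 54.0/6.5 = 8.3077; K_W = (4C−1)/(4C−4)+0.615/C = 1.1767
τ_max = K_W·8FD/(πd³) = 1.1767·317.06 = 373.07 MPa
τ_max ≤ 406 MPa → acceptable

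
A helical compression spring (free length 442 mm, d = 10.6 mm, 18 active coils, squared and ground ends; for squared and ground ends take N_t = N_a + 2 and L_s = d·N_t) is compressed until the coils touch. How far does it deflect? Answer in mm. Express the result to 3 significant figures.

N_t = 20; L_s = 10.6·20 = 212 mm
δ_solid = L₀ − L_s = 442 − 212 = 230 mm

230 mm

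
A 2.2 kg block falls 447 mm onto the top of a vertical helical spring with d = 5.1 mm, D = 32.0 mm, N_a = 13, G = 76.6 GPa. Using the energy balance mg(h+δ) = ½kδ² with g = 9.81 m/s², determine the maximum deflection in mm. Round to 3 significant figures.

k = Gd⁴/(8D³N_a) = (76.6×10³)(5.1⁴)/(8·32.0³·13) = 15.206 N/mm
W = mg = 2.2 × 9.81 = 21.582 N
½kδ² − Wδ − Wh = 0 → δ = (W + √(W² + 2kWh))/k
δ = (21.582 + √(465.78 + 293397))/15.206 = (21.582 + 542.09)/15.206 = 37.068 mm

37.1 mm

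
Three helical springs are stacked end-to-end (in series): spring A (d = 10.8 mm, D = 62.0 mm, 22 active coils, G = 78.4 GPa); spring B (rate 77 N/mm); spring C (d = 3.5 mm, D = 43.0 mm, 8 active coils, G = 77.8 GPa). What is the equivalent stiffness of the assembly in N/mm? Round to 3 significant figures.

2.05 N/mm

k_A = Gd⁴/(8D³N_a) = (78.4×10³)(10.8⁴)/(8·62.0³·22) = 25.429 N/mm
k_C = Gd⁴/(8D³N_a) = (77.8×10³)(3.5⁴)/(8·43.0³·8) = 2.2944 N/mm
Series: 1/k_eq = 1/25.429 + 1/77 + 1/2.2944 = 0.48816; k_eq = 2.0485 N/mm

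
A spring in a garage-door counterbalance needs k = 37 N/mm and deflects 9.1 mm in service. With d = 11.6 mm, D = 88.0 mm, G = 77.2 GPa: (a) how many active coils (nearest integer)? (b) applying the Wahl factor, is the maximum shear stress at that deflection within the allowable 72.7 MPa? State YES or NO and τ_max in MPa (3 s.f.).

N_a = Gd⁴/(8D³k) = (77.2×10³)(11.6⁴)/(8·88.0³·37) = 6.93 → N_a = 7
Actual rate k = Gd⁴/(8D³·7) = 36.628 N/mm
Working load F = kδ = 36.628·9.1 = 333.31 N
C = 88.0/11.6 = 7.5862; K_W = (4C−1)/(4C−4)+0.615/C = 1.1949
τ_max = K_W·8FD/(πd³) = 1.1949·47.852 = 57.181 MPa
τ_max ≤ 72.7 MPa → acceptable

(a) 7 coils; (b) YES, τ_max = 57.2 MPa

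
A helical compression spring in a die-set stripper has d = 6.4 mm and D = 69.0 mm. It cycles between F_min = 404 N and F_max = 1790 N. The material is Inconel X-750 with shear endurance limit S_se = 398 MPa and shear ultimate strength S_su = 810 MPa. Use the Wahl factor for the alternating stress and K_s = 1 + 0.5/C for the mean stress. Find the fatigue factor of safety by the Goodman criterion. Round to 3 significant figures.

C = D/d = 69.0/6.4 = 10.7812; K_W = (4C−1)/(4C−4)+0.615/C = 1.1337; K_s = 1+0.5/C = 1.0464
F_a = (F_max−F_min)/2 = 693 N; F_m = (F_max+F_min)/2 = 1097 N
τ_a = K_W·8F_aD/(πd³) = 1.1337 × 464.5 = 526.61 MPa
τ_m = K_s·8F_mD/(πd³) = 1.0464 × 735.29 = 769.39 MPa
Goodman: 1/n_f = τ_a/S_se + τ_m/S_su = 526.61/398 + 769.39/810 = 1.32314 + 0.94986 = 2.273
n_f = 1/2.273 = 0.4399

0.440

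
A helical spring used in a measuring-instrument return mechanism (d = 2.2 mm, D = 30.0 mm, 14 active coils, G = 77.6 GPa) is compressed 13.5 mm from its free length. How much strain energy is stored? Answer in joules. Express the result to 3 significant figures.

0.0548 J

k = Gd⁴/(8D³N_a) = (77.6×10³)(2.2⁴)/(8·30.0³·14) = 0.60113 N/mm
U = ½kδ² = 0.5 × 0.60113 × 13.5² = 54.778 N·mm = 0.054778 J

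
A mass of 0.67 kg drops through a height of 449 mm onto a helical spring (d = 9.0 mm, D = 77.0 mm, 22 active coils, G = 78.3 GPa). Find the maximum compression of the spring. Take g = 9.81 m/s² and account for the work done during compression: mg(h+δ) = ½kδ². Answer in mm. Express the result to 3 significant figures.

k = Gd⁴/(8D³N_a) = (78.3×10³)(9.0⁴)/(8·77.0³·22) = 6.3936 N/mm
W = mg = 0.67 × 9.81 = 6.5727 N
½kδ² − Wδ − Wh = 0 → δ = (W + √(W² + 2kWh))/k
δ = (6.5727 + √(43.2 + 37737))/6.3936 = (6.5727 + 194.37)/6.3936 = 31.429 mm

31.4 mm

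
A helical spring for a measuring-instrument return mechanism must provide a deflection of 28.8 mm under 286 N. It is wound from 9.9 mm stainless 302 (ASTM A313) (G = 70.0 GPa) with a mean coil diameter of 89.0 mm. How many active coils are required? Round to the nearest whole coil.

12

Required rate k = F/δ = 286/28.8 = 9.9306 N/mm
N_a = Gd⁴/(8D³k) = (70.0×10³ × 9.9⁴)/(8 × 89.0³ × 9.9306)
    = 6.72417e+08 / 5.60059e+07 = 12.01 → 12 coils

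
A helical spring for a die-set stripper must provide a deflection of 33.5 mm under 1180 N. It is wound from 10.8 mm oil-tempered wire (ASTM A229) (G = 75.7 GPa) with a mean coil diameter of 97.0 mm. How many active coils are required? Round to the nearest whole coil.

4

Required rate k = F/δ = 1180/33.5 = 35.224 N/mm
N_a = Gd⁴/(8D³k) = (75.7×10³ × 10.8⁴)/(8 × 97.0³ × 35.224)
    = 1.02989e+09 / 2.57183e+08 = 4.005 → 4 coils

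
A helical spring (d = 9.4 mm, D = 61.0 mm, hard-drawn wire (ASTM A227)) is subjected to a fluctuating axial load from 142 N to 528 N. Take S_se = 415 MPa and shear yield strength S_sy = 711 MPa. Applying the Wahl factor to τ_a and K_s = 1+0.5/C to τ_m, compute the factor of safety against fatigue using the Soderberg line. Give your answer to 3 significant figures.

4.95

C = D/d = 61.0/9.4 = 6.4894; K_W = (4C−1)/(4C−4)+0.615/C = 1.2314; K_s = 1+0.5/C = 1.0770
F_a = (F_max−F_min)/2 = 193 N; F_m = (F_max+F_min)/2 = 335 N
τ_a = K_W·8F_aD/(πd³) = 1.2314 × 36.095 = 44.447 MPa
τ_m = K_s·8F_mD/(πd³) = 1.0770 × 62.651 = 67.479 MPa
Soderberg: 1/n_f = τ_a/S_se + τ_m/S_sy = 44.447/415 + 67.479/711 = 0.10710 + 0.09491 = 0.20201
n_f = 1/0.20201 = 4.95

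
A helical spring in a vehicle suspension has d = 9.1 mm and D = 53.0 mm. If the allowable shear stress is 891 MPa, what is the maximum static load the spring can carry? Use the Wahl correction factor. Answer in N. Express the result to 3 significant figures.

3950 N

C = D/d = 53.0/9.1 = 5.8242
K_W = (4C−1)/(4C−4) + 0.615/C = 22.297/19.297 + 0.1056 = 1.2611
τ_max = K·8FD/(πd³) → F_max = τ_allow·πd³/(8DK)
F_max = 891·π·9.1³/(8·53.0·1.2611) = 2.1094e+06/534.69 = 3945 N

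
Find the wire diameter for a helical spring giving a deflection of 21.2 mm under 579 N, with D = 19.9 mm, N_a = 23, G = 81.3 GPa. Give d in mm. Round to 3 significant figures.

4.70 mm

Required rate k = F/δ = 579/21.2 = 27.311 N/mm
d = (8D³N_a·k / G)^(1/4) = (8·19.9³·23·27.311 / (81.3×10³))^0.25
  = (487.11)^0.25 = 4.6979 mm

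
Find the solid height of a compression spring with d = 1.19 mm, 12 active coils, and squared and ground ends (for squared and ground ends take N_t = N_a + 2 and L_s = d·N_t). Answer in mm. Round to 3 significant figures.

16.7 mm

squared and ground ends: N_t = N_a + 2 = 12 + 2 = 14
L_s = d·N_t = 1.19 × 14 = 16.66 mm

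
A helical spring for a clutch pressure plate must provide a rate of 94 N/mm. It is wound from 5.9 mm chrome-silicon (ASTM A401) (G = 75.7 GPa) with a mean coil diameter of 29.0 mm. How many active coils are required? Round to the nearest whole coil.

N_a = Gd⁴/(8D³k) = (75.7×10³ × 5.9⁴)/(8 × 29.0³ × 94)
    = 9.17284e+07 / 1.83405e+07 = 5.001 → 5 coils

5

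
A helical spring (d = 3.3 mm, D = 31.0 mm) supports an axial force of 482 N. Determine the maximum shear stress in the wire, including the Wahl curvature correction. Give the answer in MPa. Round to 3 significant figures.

Spring index C = D/d = 31.0/3.3 = 9.3939
K_W = (4C−1)/(4C−4) + 0.615/C = 36.576/33.576 + 0.0655 = 1.1548
τ₀ = 8FD/(πd³) = 8·482·31.0/(π·3.3³) = 119536/112.9 = 1058.8 MPa
τ_max = K·τ₀ = 1.1548 × 1058.8 = 1222.7 MPa

1220 MPa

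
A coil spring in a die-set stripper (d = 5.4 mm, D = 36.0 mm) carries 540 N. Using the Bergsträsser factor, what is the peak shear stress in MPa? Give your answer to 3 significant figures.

Spring index C = D/d = 36.0/5.4 = 6.6667
K_B = (4C+2)/(4C−3) = 28.667/23.667 = 1.2113
τ₀ = 8FD/(πd³) = 8·540·36.0/(π·5.4³) = 155520/494.69 = 314.38 MPa
τ_max = K·τ₀ = 1.2113 × 314.38 = 380.8 MPa

381 MPa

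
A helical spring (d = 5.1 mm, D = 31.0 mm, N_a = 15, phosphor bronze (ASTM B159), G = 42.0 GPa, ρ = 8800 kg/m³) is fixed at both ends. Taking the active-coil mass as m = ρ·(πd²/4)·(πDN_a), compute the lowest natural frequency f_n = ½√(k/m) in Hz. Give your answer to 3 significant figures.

87.0 Hz

k = Gd⁴/(8D³N_a) = (42.0×10³)(5.1⁴)/(8·31.0³·15) = 7.9481 N/mm = 7948.1 N/m
Wire length L = πDN_a = π·31.0·15 = 1460.8 mm
m = ρ·(πd²/4)·L = 8800 × 20.428×10⁻⁶ m² × 1.4608 m = 0.26261 kg
f_n = ½√(k/m) = 0.5·√(7948.1/0.26261) = 0.5·√(30266) = 86.985 Hz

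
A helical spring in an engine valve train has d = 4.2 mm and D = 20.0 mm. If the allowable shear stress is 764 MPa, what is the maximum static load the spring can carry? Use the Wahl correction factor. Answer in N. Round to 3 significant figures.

837 N

C = D/d = 20.0/4.2 = 4.7619
K_W = (4C−1)/(4C−4) + 0.615/C = 18.048/15.048 + 0.1291 = 1.3285
τ_max = K·8FD/(πd³) → F_max = τ_allow·πd³/(8DK)
F_max = 764·π·4.2³/(8·20.0·1.3285) = 1.7782e+05/212.56 = 836.57 N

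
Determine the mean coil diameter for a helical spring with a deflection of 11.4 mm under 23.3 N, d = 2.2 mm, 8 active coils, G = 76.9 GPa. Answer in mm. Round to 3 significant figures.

Required rate k = F/δ = 23.3/11.4 = 2.0439 N/mm
D = (Gd⁴/(8N_a·k))^(1/3) = (76.9×10³·2.2⁴/(8·8·2.0439))^(1/3)
  = (13771.7)^(1/3) = 23.9697 mm

24.0 mm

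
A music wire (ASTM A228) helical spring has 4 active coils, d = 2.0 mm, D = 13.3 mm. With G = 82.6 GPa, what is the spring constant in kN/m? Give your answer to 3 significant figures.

k = Gd⁴/(8D³N_a) = (82.6×10³ × 2.0⁴) / (8 × 13.3³ × 4)
  = 1.3216e+06 / 75284.4 = 17.555 N/mm

17.6 kN/m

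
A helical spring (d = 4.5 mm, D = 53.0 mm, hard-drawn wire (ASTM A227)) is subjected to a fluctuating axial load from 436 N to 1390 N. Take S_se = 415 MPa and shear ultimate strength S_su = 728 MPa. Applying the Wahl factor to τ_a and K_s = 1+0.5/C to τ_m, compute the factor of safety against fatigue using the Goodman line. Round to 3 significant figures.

0.260

C = D/d = 53.0/4.5 = 11.7778; K_W = (4C−1)/(4C−4)+0.615/C = 1.1218; K_s = 1+0.5/C = 1.0425
F_a = (F_max−F_min)/2 = 477 N; F_m = (F_max+F_min)/2 = 913 N
τ_a = K_W·8F_aD/(πd³) = 1.1218 × 706.48 = 792.53 MPa
τ_m = K_s·8F_mD/(πd³) = 1.0425 × 1352.2 = 1409.6 MPa
Goodman: 1/n_f = τ_a/S_se + τ_m/S_su = 792.53/415 + 1409.6/728 = 1.90970 + 1.93631 = 3.846
n_f = 1/3.846 = 0.26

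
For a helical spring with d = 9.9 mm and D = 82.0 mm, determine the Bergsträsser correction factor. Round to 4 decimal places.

C = D/d = 82.0/9.9 = 8.2828
K_B = (4C+2)/(4C−3) = 35.131/30.131 = 1.1659

1.1659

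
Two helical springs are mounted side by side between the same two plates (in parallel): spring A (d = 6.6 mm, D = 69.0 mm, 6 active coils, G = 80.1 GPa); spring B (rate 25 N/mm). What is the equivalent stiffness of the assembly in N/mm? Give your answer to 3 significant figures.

34.6 N/mm

k_A = Gd⁴/(8D³N_a) = (80.1×10³)(6.6⁴)/(8·69.0³·6) = 9.6387 N/mm
Parallel: k_eq = 9.6387 + 25 = 34.639 N/mm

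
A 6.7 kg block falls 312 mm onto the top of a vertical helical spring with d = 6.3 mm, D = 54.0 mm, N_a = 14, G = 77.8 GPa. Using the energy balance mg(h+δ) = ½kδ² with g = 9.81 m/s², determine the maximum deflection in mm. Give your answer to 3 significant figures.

k = Gd⁴/(8D³N_a) = (77.8×10³)(6.3⁴)/(8·54.0³·14) = 6.9493 N/mm
W = mg = 6.7 × 9.81 = 65.727 N
½kδ² − Wδ − Wh = 0 → δ = (W + √(W² + 2kWh))/k
δ = (65.727 + √(4320 + 285017))/6.9493 = (65.727 + 537.9)/6.9493 = 86.861 mm

86.9 mm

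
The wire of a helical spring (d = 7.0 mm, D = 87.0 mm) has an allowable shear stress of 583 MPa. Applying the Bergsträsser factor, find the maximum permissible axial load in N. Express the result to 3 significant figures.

C = D/d = 87.0/7.0 = 12.4286
K_B = (4C+2)/(4C−3) = 51.714/46.714 = 1.1070
τ_max = K·8FD/(πd³) → F_max = τ_allow·πd³/(8DK)
F_max = 583·π·7.0³/(8·87.0·1.1070) = 6.2822e+05/770.5 = 815.35 N

815 N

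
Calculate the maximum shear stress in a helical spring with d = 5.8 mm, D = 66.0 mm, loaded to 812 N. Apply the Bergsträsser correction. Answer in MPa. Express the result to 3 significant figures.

Spring index C = D/d = 66.0/5.8 = 11.3793
K_B = (4C+2)/(4C−3) = 47.517/42.517 = 1.1176
τ₀ = 8FD/(πd³) = 8·812·66.0/(π·5.8³) = 428736/612.96 = 699.45 MPa
τ_max = K·τ₀ = 1.1176 × 699.45 = 781.7 MPa

782 MPa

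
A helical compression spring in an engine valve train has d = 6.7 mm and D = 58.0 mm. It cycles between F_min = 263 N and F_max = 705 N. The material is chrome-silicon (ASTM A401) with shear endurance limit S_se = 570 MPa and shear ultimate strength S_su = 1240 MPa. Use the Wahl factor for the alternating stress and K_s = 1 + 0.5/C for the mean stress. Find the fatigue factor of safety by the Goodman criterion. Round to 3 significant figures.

2.35

C = D/d = 58.0/6.7 = 8.6567; K_W = (4C−1)/(4C−4)+0.615/C = 1.1690; K_s = 1+0.5/C = 1.0578
F_a = (F_max−F_min)/2 = 221 N; F_m = (F_max+F_min)/2 = 484 N
τ_a = K_W·8F_aD/(πd³) = 1.1690 × 108.53 = 126.87 MPa
τ_m = K_s·8F_mD/(πd³) = 1.0578 × 237.68 = 251.41 MPa
Goodman: 1/n_f = τ_a/S_se + τ_m/S_su = 126.87/570 + 251.41/1240 = 0.22257 + 0.20275 = 0.42532
n_f = 1/0.42532 = 2.351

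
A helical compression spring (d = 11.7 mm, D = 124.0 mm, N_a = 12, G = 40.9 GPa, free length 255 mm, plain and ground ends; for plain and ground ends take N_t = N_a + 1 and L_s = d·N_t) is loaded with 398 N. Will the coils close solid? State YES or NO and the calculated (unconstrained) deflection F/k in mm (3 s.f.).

k = Gd⁴/(8D³N_a) = (40.9×10³)(11.7⁴)/(8·124.0³·12) = 4.1873 N/mm
N_t = 13; L_s = 11.7·13 = 152.1 mm; δ_solid = L₀ − L_s = 255 − 152.1 = 102.9 mm
δ = F/k = 398/4.1873 = 95.05 mm
δ < δ_solid → spring does not go solid

NO, δ = 95.1 mm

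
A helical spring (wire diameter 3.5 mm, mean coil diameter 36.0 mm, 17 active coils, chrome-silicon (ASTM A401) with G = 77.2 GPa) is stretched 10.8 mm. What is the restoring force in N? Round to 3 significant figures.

k = Gd⁴/(8D³N_a) = (77.2×10³)(3.5⁴)/(8·36.0³·17) = 1.8258 N/mm
F = k·δ = 1.8258 × 10.8 = 19.718 N

19.7 N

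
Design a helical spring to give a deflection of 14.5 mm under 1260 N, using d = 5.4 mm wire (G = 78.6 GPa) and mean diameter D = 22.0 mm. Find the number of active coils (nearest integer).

Required rate k = F/δ = 1260/14.5 = 86.897 N/mm
N_a = Gd⁴/(8D³k) = (78.6×10³ × 5.4⁴)/(8 × 22.0³ × 86.897)
    = 6.6834e+07 / 7.4022e+06 = 9.029 → 9 coils

9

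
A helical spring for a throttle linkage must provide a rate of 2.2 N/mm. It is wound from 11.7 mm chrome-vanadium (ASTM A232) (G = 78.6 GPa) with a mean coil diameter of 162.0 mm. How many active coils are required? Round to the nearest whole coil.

20

N_a = Gd⁴/(8D³k) = (78.6×10³ × 11.7⁴)/(8 × 162.0³ × 2.2)
    = 1.47288e+09 / 7.48269e+07 = 19.68 → 20 coils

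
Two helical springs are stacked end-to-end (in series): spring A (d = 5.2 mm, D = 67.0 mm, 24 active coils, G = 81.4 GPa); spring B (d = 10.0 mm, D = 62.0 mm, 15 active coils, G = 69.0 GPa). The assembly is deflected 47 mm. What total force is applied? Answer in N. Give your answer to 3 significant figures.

46.5 N

k_A = Gd⁴/(8D³N_a) = (81.4×10³)(5.2⁴)/(8·67.0³·24) = 1.0307 N/mm
k_B = Gd⁴/(8D³N_a) = (69.0×10³)(10.0⁴)/(8·62.0³·15) = 24.126 N/mm
Series: 1/k_eq = 1/1.0307 + 1/24.126 = 1.0117; k_eq = 0.98843 N/mm
F = k_eq·δ = 0.98843·47 = 46.456 N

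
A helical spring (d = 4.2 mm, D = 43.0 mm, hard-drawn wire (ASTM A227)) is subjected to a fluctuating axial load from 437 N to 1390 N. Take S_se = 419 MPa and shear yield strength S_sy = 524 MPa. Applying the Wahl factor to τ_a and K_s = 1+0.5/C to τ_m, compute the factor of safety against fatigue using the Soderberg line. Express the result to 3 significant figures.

C = D/d = 43.0/4.2 = 10.2381; K_W = (4C−1)/(4C−4)+0.615/C = 1.1413; K_s = 1+0.5/C = 1.0488
F_a = (F_max−F_min)/2 = 476.5 N; F_m = (F_max+F_min)/2 = 913.5 N
τ_a = K_W·8F_aD/(πd³) = 1.1413 × 704.24 = 803.72 MPa
τ_m = K_s·8F_mD/(πd³) = 1.0488 × 1350.1 = 1416 MPa
Soderberg: 1/n_f = τ_a/S_se + τ_m/S_sy = 803.72/419 + 1416/524 = 1.91819 + 2.70238 = 4.6206
n_f = 1/4.6206 = 0.2164

0.216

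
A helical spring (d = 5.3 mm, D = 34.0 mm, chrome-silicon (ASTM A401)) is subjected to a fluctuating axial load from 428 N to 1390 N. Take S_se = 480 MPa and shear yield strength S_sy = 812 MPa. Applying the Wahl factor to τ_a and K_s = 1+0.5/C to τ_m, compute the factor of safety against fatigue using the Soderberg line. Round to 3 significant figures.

0.704

C = D/d = 34.0/5.3 = 6.4151; K_W = (4C−1)/(4C−4)+0.615/C = 1.2344; K_s = 1+0.5/C = 1.0779
F_a = (F_max−F_min)/2 = 481 N; F_m = (F_max+F_min)/2 = 909 N
τ_a = K_W·8F_aD/(πd³) = 1.2344 × 279.73 = 345.29 MPa
τ_m = K_s·8F_mD/(πd³) = 1.0779 × 528.63 = 569.84 MPa
Soderberg: 1/n_f = τ_a/S_se + τ_m/S_sy = 345.29/480 + 569.84/812 = 0.71935 + 0.70177 = 1.4211
n_f = 1/1.4211 = 0.7037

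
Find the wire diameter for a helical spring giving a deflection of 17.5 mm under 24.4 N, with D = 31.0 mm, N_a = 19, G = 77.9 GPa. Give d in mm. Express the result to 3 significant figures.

Required rate k = F/δ = 24.4/17.5 = 1.3943 N/mm
d = (8D³N_a·k / G)^(1/4) = (8·31.0³·19·1.3943 / (77.9×10³))^0.25
  = (81.048)^0.25 = 3.0004 mm

3.00 mm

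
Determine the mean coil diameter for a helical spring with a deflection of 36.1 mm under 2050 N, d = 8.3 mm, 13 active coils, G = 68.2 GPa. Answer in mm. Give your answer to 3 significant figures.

38.0 mm

Required rate k = F/δ = 2050/36.1 = 56.787 N/mm
D = (Gd⁴/(8N_a·k))^(1/3) = (68.2×10³·8.3⁴/(8·13·56.787))^(1/3)
  = (54804.6)^(1/3) = 37.9844 mm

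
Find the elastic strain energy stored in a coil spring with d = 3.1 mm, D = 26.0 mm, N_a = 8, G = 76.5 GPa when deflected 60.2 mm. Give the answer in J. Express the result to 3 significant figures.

k = Gd⁴/(8D³N_a) = (76.5×10³)(3.1⁴)/(8·26.0³·8) = 6.2807 N/mm
U = ½kδ² = 0.5 × 6.2807 × 60.2² = 11381 N·mm = 11.381 J

11.4 J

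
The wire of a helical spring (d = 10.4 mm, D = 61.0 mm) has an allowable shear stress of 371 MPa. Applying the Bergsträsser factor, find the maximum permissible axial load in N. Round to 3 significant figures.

2160 N

C = D/d = 61.0/10.4 = 5.8654
K_B = (4C+2)/(4C−3) = 25.462/20.462 = 1.2444
τ_max = K·8FD/(πd³) → F_max = τ_allow·πd³/(8DK)
F_max = 371·π·10.4³/(8·61.0·1.2444) = 1.3111e+06/607.25 = 2159 N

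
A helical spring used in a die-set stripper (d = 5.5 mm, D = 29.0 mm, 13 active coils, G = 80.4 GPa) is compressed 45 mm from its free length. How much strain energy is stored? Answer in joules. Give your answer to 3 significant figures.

29.4 J

k = Gd⁴/(8D³N_a) = (80.4×10³)(5.5⁴)/(8·29.0³·13) = 29.005 N/mm
U = ½kδ² = 0.5 × 29.005 × 45² = 29368 N·mm = 29.368 J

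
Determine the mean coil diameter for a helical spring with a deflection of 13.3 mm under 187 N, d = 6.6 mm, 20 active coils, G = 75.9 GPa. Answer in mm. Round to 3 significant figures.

40.0 mm

Required rate k = F/δ = 187/13.3 = 14.06 N/mm
D = (Gd⁴/(8N_a·k))^(1/3) = (75.9×10³·6.6⁴/(8·20·14.06))^(1/3)
  = (64018.8)^(1/3) = 40.0039 mm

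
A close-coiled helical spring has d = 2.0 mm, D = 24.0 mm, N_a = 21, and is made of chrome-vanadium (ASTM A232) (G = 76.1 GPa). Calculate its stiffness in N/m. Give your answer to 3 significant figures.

k = Gd⁴/(8D³N_a) = (76.1×10³ × 2.0⁴) / (8 × 24.0³ × 21)
  = 1.2176e+06 / 2.32243e+06 = 0.52428 N/mm = 524.28 N/m

524 N/m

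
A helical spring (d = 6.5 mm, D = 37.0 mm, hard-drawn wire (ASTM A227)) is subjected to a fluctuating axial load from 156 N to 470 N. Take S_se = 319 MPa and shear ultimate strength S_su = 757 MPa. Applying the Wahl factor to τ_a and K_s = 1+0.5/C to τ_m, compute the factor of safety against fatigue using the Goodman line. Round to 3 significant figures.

2.71

C = D/d = 37.0/6.5 = 5.6923; K_W = (4C−1)/(4C−4)+0.615/C = 1.2679; K_s = 1+0.5/C = 1.0878
F_a = (F_max−F_min)/2 = 157 N; F_m = (F_max+F_min)/2 = 313 N
τ_a = K_W·8F_aD/(πd³) = 1.2679 × 53.864 = 68.293 MPa
τ_m = K_s·8F_mD/(πd³) = 1.0878 × 107.39 = 116.82 MPa
Goodman: 1/n_f = τ_a/S_se + τ_m/S_su = 68.293/319 + 116.82/757 = 0.21409 + 0.15432 = 0.3684
n_f = 1/0.3684 = 2.714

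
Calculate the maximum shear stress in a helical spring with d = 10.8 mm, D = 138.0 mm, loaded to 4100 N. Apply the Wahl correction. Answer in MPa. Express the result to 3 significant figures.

Spring index C = D/d = 138.0/10.8 = 12.7778
K_W = (4C−1)/(4C−4) + 0.615/C = 50.111/47.111 + 0.0481 = 1.1118
τ₀ = 8FD/(πd³) = 8·4100·138.0/(π·10.8³) = 4.5264e+06/3957.5 = 1143.8 MPa
τ_max = K·τ₀ = 1.1118 × 1143.8 = 1271.6 MPa

1270 MPa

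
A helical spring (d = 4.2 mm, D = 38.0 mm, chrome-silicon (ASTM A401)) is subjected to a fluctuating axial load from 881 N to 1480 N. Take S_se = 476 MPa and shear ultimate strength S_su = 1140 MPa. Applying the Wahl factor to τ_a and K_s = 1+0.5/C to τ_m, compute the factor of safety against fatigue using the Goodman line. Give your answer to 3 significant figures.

0.420

C = D/d = 38.0/4.2 = 9.0476; K_W = (4C−1)/(4C−4)+0.615/C = 1.1612; K_s = 1+0.5/C = 1.0553
F_a = (F_max−F_min)/2 = 299.5 N; F_m = (F_max+F_min)/2 = 1180.5 N
τ_a = K_W·8F_aD/(πd³) = 1.1612 × 391.18 = 454.22 MPa
τ_m = K_s·8F_mD/(πd³) = 1.0553 × 1541.8 = 1627.1 MPa
Goodman: 1/n_f = τ_a/S_se + τ_m/S_su = 454.22/476 + 1627.1/1140 = 0.95425 + 1.42724 = 2.3815
n_f = 1/2.3815 = 0.4199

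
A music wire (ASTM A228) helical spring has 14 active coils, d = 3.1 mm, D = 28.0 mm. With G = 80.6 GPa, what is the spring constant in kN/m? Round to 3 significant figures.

k = Gd⁴/(8D³N_a) = (80.6×10³ × 3.1⁴) / (8 × 28.0³ × 14)
  = 7.44358e+06 / 2.45862e+06 = 3.0275 N/mm

3.03 kN/m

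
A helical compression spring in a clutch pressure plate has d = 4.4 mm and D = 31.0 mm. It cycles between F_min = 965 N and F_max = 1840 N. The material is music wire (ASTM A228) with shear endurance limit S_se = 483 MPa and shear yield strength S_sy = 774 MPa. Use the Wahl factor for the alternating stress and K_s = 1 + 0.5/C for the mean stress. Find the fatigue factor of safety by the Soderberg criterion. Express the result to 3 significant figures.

C = D/d = 31.0/4.4 = 7.0455; K_W = (4C−1)/(4C−4)+0.615/C = 1.2114; K_s = 1+0.5/C = 1.0710
F_a = (F_max−F_min)/2 = 437.5 N; F_m = (F_max+F_min)/2 = 1402.5 N
τ_a = K_W·8F_aD/(πd³) = 1.2114 × 405.44 = 491.12 MPa
τ_m = K_s·8F_mD/(πd³) = 1.0710 × 1299.7 = 1391.9 MPa
Soderberg: 1/n_f = τ_a/S_se + τ_m/S_sy = 491.12/483 + 1391.9/774 = 1.01682 + 1.79838 = 2.8152
n_f = 1/2.8152 = 0.3552

0.355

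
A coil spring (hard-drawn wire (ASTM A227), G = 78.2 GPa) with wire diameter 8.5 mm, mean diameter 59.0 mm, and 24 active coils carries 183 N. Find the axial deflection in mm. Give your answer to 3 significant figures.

k = Gd⁴/(8D³N_a) = (78.2×10³)(8.5⁴)/(8·59.0³·24) = 10.352 N/mm
δ = F/k = 183 / 10.352 = 17.678 mm

17.7 mm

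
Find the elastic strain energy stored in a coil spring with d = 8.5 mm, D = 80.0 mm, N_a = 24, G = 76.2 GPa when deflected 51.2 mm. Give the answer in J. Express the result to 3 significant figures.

k = Gd⁴/(8D³N_a) = (76.2×10³)(8.5⁴)/(8·80.0³·24) = 4.0463 N/mm
U = ½kδ² = 0.5 × 4.0463 × 51.2² = 5303.6 N·mm = 5.3036 J

5.30 J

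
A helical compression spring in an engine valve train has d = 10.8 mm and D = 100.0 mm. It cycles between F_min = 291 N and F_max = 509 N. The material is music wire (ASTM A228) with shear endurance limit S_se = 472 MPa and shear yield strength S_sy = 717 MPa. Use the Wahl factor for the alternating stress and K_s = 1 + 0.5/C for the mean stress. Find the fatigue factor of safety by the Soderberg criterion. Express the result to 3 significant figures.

5.78

C = D/d = 100.0/10.8 = 9.2593; K_W = (4C−1)/(4C−4)+0.615/C = 1.1572; K_s = 1+0.5/C = 1.0540
F_a = (F_max−F_min)/2 = 109 N; F_m = (F_max+F_min)/2 = 400 N
τ_a = K_W·8F_aD/(πd³) = 1.1572 × 22.034 = 25.498 MPa
τ_m = K_s·8F_mD/(πd³) = 1.0540 × 80.859 = 85.225 MPa
Soderberg: 1/n_f = τ_a/S_se + τ_m/S_sy = 25.498/472 + 85.225/717 = 0.05402 + 0.11886 = 0.17289
n_f = 1/0.17289 = 5.784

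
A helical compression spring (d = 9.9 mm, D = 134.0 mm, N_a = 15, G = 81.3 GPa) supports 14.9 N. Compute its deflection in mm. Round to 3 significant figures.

k = Gd⁴/(8D³N_a) = (81.3×10³)(9.9⁴)/(8·134.0³·15) = 2.7048 N/mm
δ = F/k = 14.9 / 2.7048 = 5.5087 mm

5.51 mm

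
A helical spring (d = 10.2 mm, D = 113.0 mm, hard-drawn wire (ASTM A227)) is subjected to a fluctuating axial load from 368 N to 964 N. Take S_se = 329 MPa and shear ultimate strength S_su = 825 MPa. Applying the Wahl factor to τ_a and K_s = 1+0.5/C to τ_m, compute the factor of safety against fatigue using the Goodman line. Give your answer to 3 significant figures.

C = D/d = 113.0/10.2 = 11.0784; K_W = (4C−1)/(4C−4)+0.615/C = 1.1299; K_s = 1+0.5/C = 1.0451
F_a = (F_max−F_min)/2 = 298 N; F_m = (F_max+F_min)/2 = 666 N
τ_a = K_W·8F_aD/(πd³) = 1.1299 × 80.804 = 91.303 MPa
τ_m = K_s·8F_mD/(πd³) = 1.0451 × 180.59 = 188.74 MPa
Goodman: 1/n_f = τ_a/S_se + τ_m/S_su = 91.303/329 + 188.74/825 = 0.27752 + 0.22878 = 0.50629
n_f = 1/0.50629 = 1.975

1.98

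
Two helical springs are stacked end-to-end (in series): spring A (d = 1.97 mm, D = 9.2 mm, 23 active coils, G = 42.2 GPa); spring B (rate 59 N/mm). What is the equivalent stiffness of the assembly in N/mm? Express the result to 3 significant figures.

k_A = Gd⁴/(8D³N_a) = (42.2×10³)(1.97⁴)/(8·9.2³·23) = 4.436 N/mm
Series: 1/k_eq = 1/4.436 + 1/59 = 0.24238; k_eq = 4.1258 N/mm

4.13 N/mm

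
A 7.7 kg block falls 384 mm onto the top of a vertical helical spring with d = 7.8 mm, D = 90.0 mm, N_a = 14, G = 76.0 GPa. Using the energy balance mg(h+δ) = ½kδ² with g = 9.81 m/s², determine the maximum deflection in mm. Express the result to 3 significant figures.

k = Gd⁴/(8D³N_a) = (76.0×10³)(7.8⁴)/(8·90.0³·14) = 3.4455 N/mm
W = mg = 7.7 × 9.81 = 75.537 N
½kδ² − Wδ − Wh = 0 → δ = (W + √(W² + 2kWh))/k
δ = (75.537 + √(5705.8 + 199879))/3.4455 = (75.537 + 453.41)/3.4455 = 153.52 mm

154 mm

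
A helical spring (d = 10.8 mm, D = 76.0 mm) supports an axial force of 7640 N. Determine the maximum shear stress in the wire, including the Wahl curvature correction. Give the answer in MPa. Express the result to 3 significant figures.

Spring index C = D/d = 76.0/10.8 = 7.0370
K_W = (4C−1)/(4C−4) + 0.615/C = 27.148/24.148 + 0.0874 = 1.2116
τ₀ = 8FD/(πd³) = 8·7640·76.0/(π·10.8³) = 4.64512e+06/3957.5 = 1173.8 MPa
τ_max = K·τ₀ = 1.2116 × 1173.8 = 1422.1 MPa

1420 MPa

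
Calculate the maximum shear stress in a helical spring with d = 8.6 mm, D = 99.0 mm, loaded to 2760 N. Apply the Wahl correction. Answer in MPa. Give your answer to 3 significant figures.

Spring index C = D/d = 99.0/8.6 = 11.5116
K_W = (4C−1)/(4C−4) + 0.615/C = 45.047/42.047 + 0.0534 = 1.1248
τ₀ = 8FD/(πd³) = 8·2760·99.0/(π·8.6³) = 2.18592e+06/1998.2 = 1093.9 MPa
τ_max = K·τ₀ = 1.1248 × 1093.9 = 1230.4 MPa

1230 MPa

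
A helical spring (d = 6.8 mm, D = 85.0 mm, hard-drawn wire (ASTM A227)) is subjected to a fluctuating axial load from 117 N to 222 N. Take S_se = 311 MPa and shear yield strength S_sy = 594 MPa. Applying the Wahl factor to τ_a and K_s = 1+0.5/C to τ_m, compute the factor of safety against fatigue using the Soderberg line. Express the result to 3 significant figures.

C = D/d = 85.0/6.8 = 12.5000; K_W = (4C−1)/(4C−4)+0.615/C = 1.1144; K_s = 1+0.5/C = 1.0400
F_a = (F_max−F_min)/2 = 52.5 N; F_m = (F_max+F_min)/2 = 169.5 N
τ_a = K_W·8F_aD/(πd³) = 1.1144 × 36.14 = 40.275 MPa
τ_m = K_s·8F_mD/(πd³) = 1.0400 × 116.68 = 121.35 MPa
Soderberg: 1/n_f = τ_a/S_se + τ_m/S_sy = 40.275/311 + 121.35/594 = 0.12950 + 0.20429 = 0.33379
n_f = 1/0.33379 = 2.996

3.00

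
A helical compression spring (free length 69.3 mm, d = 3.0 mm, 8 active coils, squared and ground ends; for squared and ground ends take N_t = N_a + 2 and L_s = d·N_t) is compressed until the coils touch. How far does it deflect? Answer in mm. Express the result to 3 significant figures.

N_t = 10; L_s = 3.0·10 = 30 mm
δ_solid = L₀ − L_s = 69.3 − 30 = 39.3 mm

39.3 mm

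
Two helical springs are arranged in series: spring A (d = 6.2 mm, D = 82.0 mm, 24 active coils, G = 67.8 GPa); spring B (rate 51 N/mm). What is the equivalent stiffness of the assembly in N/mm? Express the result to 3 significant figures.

k_A = Gd⁴/(8D³N_a) = (67.8×10³)(6.2⁴)/(8·82.0³·24) = 0.94635 N/mm
Series: 1/k_eq = 1/0.94635 + 1/51 = 1.0763; k_eq = 0.92911 N/mm

0.929 N/mm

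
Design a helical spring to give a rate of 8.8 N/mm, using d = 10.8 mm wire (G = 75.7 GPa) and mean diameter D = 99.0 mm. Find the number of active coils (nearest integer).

15

N_a = Gd⁴/(8D³k) = (75.7×10³ × 10.8⁴)/(8 × 99.0³ × 8.8)
    = 1.02989e+09 / 6.8309e+07 = 15.08 → 15 coils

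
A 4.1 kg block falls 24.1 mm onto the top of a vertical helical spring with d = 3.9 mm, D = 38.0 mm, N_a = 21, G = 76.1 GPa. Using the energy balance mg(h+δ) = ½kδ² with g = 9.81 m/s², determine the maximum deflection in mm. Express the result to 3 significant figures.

k = Gd⁴/(8D³N_a) = (76.1×10³)(3.9⁴)/(8·38.0³·21) = 1.9098 N/mm
W = mg = 4.1 × 9.81 = 40.221 N
½kδ² − Wδ − Wh = 0 → δ = (W + √(W² + 2kWh))/k
δ = (40.221 + √(1617.7 + 3702.4))/1.9098 = (40.221 + 72.939)/1.9098 = 59.253 mm

59.3 mm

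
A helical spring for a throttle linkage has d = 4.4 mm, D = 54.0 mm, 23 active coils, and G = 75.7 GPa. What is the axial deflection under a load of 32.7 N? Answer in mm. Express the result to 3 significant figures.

k = Gd⁴/(8D³N_a) = (75.7×10³)(4.4⁴)/(8·54.0³·23) = 0.97928 N/mm
δ = F/k = 32.7 / 0.97928 = 33.392 mm

33.4 mm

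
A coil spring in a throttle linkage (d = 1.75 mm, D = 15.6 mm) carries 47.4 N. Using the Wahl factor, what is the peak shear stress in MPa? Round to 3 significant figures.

409 MPa

Spring index C = D/d = 15.6/1.75 = 8.9143
K_W = (4C−1)/(4C−4) + 0.615/C = 34.657/31.657 + 0.0690 = 1.1638
τ₀ = 8FD/(πd³) = 8·47.4·15.6/(π·1.75³) = 5915.52/16.837 = 351.34 MPa
τ_max = K·τ₀ = 1.1638 × 351.34 = 408.88 MPa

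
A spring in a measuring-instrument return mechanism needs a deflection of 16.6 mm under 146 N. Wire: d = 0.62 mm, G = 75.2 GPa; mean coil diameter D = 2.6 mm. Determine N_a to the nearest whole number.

9

Required rate k = F/δ = 146/16.6 = 8.7952 N/mm
N_a = Gd⁴/(8D³k) = (75.2×10³ × 0.62⁴)/(8 × 2.6³ × 8.7952)
    = 11111.8 / 1236.67 = 8.985 → 9 coils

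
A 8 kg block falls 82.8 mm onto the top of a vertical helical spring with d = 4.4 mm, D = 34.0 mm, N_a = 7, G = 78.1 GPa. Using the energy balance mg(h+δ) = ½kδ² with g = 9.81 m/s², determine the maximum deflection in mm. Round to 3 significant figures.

37.7 mm

k = Gd⁴/(8D³N_a) = (78.1×10³)(4.4⁴)/(8·34.0³·7) = 13.3 N/mm
W = mg = 8 × 9.81 = 78.48 N
½kδ² − Wδ − Wh = 0 → δ = (W + √(W² + 2kWh))/k
δ = (78.48 + √(6159.1 + 172845))/13.3 = (78.48 + 423.09)/13.3 = 37.713 mm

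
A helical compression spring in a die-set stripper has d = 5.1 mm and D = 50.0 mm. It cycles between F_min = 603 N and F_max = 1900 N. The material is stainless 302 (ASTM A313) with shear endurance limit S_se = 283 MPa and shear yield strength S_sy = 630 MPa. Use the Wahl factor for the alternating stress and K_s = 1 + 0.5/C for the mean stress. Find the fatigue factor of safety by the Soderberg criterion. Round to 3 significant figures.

C = D/d = 50.0/5.1 = 9.8039; K_W = (4C−1)/(4C−4)+0.615/C = 1.1479; K_s = 1+0.5/C = 1.0510
F_a = (F_max−F_min)/2 = 648.5 N; F_m = (F_max+F_min)/2 = 1251.5 N
τ_a = K_W·8F_aD/(πd³) = 1.1479 × 622.46 = 714.53 MPa
τ_m = K_s·8F_mD/(πd³) = 1.0510 × 1201.2 = 1262.5 MPa
Soderberg: 1/n_f = τ_a/S_se + τ_m/S_sy = 714.53/283 + 1262.5/630 = 2.52484 + 2.00398 = 4.5288
n_f = 1/4.5288 = 0.2208

0.221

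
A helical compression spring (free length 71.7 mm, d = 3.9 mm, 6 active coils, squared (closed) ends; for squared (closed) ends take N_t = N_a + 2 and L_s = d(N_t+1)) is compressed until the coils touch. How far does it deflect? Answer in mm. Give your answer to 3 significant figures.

36.6 mm

N_t = 8; L_s = 3.9·9 = 35.1 mm
δ_solid = L₀ − L_s = 71.7 − 35.1 = 36.6 mm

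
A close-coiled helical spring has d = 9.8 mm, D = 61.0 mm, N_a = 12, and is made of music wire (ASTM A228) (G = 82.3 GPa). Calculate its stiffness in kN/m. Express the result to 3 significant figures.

34.8 kN/m

k = Gd⁴/(8D³N_a) = (82.3×10³ × 9.8⁴) / (8 × 61.0³ × 12)
  = 7.59109e+08 / 2.17902e+07 = 34.837 N/mm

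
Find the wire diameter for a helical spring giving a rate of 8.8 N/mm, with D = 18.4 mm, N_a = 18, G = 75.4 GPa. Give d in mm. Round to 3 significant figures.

d = (8D³N_a·k / G)^(1/4) = (8·18.4³·18·8.8 / (75.4×10³))^0.25
  = (104.7)^0.25 = 3.1988 mm

3.20 mm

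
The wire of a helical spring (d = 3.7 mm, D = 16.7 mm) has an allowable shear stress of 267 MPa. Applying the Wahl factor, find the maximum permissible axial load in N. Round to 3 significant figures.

236 N

C = D/d = 16.7/3.7 = 4.5135
K_W = (4C−1)/(4C−4) + 0.615/C = 17.054/14.054 + 0.1363 = 1.3497
τ_max = K·8FD/(πd³) → F_max = τ_allow·πd³/(8DK)
F_max = 267·π·3.7³/(8·16.7·1.3497) = 42488/180.32 = 235.62 N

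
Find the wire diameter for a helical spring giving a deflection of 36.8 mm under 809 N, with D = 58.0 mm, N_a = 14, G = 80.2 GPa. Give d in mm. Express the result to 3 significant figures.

8.80 mm

Required rate k = F/δ = 809/36.8 = 21.984 N/mm
d = (8D³N_a·k / G)^(1/4) = (8·58.0³·14·21.984 / (80.2×10³))^0.25
  = (5990)^0.25 = 8.7975 mm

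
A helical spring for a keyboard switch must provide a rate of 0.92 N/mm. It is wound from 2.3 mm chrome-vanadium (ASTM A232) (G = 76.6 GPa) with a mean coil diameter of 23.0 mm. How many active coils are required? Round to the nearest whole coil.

24

N_a = Gd⁴/(8D³k) = (76.6×10³ × 2.3⁴)/(8 × 23.0³ × 0.92)
    = 2.14358e+06 / 89549.1 = 23.94 → 24 coils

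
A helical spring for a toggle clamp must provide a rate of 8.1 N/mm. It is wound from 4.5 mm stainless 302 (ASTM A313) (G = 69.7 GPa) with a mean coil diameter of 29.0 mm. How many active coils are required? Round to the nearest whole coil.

N_a = Gd⁴/(8D³k) = (69.7×10³ × 4.5⁴)/(8 × 29.0³ × 8.1)
    = 2.85814e+07 / 1.58041e+06 = 18.08 → 18 coils

18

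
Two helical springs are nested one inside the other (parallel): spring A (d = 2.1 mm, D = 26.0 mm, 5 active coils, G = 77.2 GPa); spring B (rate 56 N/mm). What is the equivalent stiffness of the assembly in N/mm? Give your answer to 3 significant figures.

k_A = Gd⁴/(8D³N_a) = (77.2×10³)(2.1⁴)/(8·26.0³·5) = 2.1356 N/mm
Parallel: k_eq = 2.1356 + 56 = 58.136 N/mm

58.1 N/mm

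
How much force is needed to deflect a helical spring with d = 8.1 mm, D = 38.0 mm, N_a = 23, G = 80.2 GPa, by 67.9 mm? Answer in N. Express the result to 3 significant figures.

k = Gd⁴/(8D³N_a) = (80.2×10³)(8.1⁴)/(8·38.0³·23) = 34.194 N/mm
F = k·δ = 34.194 × 67.9 = 2321.8 N

2320 N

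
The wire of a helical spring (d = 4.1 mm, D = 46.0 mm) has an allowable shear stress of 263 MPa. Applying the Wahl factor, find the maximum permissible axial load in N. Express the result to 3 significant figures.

C = D/d = 46.0/4.1 = 11.2195
K_W = (4C−1)/(4C−4) + 0.615/C = 43.878/40.878 + 0.0548 = 1.1282
τ_max = K·8FD/(πd³) → F_max = τ_allow·πd³/(8DK)
F_max = 263·π·4.1³/(8·46.0·1.1282) = 56945/415.18 = 137.16 N

137 N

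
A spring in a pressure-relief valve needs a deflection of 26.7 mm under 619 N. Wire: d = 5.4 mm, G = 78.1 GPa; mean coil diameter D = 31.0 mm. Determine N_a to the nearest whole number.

Required rate k = F/δ = 619/26.7 = 23.184 N/mm
N_a = Gd⁴/(8D³k) = (78.1×10³ × 5.4⁴)/(8 × 31.0³ × 23.184)
    = 6.64089e+07 / 5.52528e+06 = 12.02 → 12 coils

12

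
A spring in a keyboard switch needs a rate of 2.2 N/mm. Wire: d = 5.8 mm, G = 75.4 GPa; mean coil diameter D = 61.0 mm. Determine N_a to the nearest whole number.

21

N_a = Gd⁴/(8D³k) = (75.4×10³ × 5.8⁴)/(8 × 61.0³ × 2.2)
    = 8.53264e+07 / 3.99487e+06 = 21.36 → 21 coils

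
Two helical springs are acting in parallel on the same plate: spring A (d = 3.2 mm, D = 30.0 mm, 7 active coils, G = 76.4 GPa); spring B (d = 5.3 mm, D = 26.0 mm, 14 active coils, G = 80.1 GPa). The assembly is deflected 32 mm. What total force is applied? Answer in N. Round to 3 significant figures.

1200 N

k_A = Gd⁴/(8D³N_a) = (76.4×10³)(3.2⁴)/(8·30.0³·7) = 5.2984 N/mm
k_B = Gd⁴/(8D³N_a) = (80.1×10³)(5.3⁴)/(8·26.0³·14) = 32.107 N/mm
Parallel: k_eq = 5.2984 + 32.107 = 37.405 N/mm
F = k_eq·δ = 37.405·32 = 1197 N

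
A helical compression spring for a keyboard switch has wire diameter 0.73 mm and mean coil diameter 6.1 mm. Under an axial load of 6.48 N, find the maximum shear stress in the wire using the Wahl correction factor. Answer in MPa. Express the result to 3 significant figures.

Spring index C = D/d = 6.1/0.73 = 8.3562
K_W = (4C−1)/(4C−4) + 0.615/C = 32.425/29.425 + 0.0736 = 1.1756
τ₀ = 8FD/(πd³) = 8·6.48·6.1/(π·0.73³) = 316.224/1.2221 = 258.75 MPa
τ_max = K·τ₀ = 1.1756 × 258.75 = 304.17 MPa

304 MPa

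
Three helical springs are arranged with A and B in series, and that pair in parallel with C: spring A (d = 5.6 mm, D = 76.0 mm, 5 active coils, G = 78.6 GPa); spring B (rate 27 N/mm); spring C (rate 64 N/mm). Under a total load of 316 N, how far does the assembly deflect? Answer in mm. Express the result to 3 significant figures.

4.66 mm

k_A = Gd⁴/(8D³N_a) = (78.6×10³)(5.6⁴)/(8·76.0³·5) = 4.4022 N/mm
Springs A,B series: k_AB = 1/(1/4.4022+1/27) = 3.7851 N/mm; parallel with C: k_eq = 3.7851+64 = 67.785 N/mm
δ = F/k_eq = 316/67.785 = 4.6618 mm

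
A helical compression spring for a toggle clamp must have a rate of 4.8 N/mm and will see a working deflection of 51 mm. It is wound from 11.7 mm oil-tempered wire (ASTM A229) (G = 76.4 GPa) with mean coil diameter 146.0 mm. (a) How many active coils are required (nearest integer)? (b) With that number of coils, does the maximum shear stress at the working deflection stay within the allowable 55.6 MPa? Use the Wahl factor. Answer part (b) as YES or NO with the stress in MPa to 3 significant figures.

(a) 12 coils; (b) NO, τ_max = 63.2 MPa

N_a = Gd⁴/(8D³k) = (76.4×10³)(11.7⁴)/(8·146.0³·4.8) = 11.98 → N_a = 12
Actual rate k = Gd⁴/(8D³·12) = 4.7919 N/mm
Working load F = kδ = 4.7919·51 = 244.39 N
C = 146.0/11.7 = 12.4786; K_W = (4C−1)/(4C−4)+0.615/C = 1.1146
τ_max = K_W·8FD/(πd³) = 1.1146·56.73 = 63.233 MPa
τ_max > 55.6 MPa → exceeds allowable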